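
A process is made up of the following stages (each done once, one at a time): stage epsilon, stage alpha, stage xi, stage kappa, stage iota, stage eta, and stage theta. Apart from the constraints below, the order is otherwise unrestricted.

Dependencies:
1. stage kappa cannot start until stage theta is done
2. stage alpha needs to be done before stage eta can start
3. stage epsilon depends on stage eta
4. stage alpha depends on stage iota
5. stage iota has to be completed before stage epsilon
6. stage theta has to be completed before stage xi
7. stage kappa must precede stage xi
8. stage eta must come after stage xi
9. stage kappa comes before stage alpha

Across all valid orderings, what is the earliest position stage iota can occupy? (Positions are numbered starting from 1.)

1

No constraint forces any other stage before stage iota, so it can be placed first.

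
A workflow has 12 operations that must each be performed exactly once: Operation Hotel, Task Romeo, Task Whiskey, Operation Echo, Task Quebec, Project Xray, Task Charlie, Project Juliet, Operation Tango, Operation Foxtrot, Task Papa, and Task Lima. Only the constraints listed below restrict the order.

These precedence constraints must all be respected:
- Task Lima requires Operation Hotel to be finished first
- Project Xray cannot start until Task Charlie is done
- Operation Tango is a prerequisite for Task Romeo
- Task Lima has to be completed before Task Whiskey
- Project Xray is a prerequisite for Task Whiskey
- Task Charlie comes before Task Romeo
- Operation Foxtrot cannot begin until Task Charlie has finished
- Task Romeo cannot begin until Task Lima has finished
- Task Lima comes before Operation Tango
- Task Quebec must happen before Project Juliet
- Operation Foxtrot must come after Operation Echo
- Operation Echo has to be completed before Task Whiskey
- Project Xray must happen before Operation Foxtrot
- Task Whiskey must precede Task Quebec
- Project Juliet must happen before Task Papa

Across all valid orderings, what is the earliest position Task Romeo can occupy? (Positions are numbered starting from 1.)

Every operation that must precede Task Romeo has to come before it. Tracing all chains that end at Task Romeo, those operations are: Operation Hotel, Task Charlie, Operation Tango, Task Lima — 4 in total.
With 4 mandatory predecessors, the earliest Task Romeo can sit is position 4+1 = 5, and placing just those 4 first achieves it.

5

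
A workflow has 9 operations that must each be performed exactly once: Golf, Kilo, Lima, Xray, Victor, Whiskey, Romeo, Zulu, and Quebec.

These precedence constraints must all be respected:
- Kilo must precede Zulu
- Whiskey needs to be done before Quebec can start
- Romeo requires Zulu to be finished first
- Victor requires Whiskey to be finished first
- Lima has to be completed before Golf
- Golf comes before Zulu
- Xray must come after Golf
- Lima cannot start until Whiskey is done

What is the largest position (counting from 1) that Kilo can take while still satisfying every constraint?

7

Following every chain forward from Kilo, the operations that must come later are Romeo, Zulu — 2 of them.
With 2 mandatory successors out of 9 operations total, the latest slot for Kilo is 9−2 = 7, and it's reachable by doing all non-successors before Kilo.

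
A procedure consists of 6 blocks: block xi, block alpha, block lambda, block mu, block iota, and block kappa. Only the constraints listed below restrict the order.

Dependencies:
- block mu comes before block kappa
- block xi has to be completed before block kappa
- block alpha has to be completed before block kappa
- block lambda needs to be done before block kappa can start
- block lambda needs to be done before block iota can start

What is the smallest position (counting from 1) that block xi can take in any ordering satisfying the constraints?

1

Block xi has no prerequisites at all, so it can go in position 1.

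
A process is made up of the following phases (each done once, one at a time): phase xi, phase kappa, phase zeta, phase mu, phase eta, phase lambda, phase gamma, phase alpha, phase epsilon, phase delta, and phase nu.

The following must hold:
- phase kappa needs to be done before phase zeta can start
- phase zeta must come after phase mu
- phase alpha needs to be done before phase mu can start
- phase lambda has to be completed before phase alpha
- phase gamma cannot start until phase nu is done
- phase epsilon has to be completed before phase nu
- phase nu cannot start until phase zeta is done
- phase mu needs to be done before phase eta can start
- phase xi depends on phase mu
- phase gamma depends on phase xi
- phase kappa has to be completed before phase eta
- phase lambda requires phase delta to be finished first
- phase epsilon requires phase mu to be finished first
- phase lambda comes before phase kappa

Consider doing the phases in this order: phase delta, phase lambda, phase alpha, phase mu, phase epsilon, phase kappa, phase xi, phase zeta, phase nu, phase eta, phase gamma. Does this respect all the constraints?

Yes

Going through the constraints one by one, each required predecessor appears earlier in the sequence than its dependent — e.g. phase mu (position 4) is before phase eta (position 10), as required.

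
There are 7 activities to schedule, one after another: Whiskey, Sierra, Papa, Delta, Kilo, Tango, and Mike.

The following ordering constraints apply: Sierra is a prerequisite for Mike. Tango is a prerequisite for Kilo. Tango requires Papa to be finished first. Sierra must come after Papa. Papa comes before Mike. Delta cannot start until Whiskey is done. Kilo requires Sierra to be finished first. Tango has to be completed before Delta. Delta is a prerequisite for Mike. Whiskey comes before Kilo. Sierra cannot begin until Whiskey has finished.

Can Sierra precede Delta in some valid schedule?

Yes

The constraints leave Sierra and Delta unordered relative to each other; nothing requires Delta earlier.
That means at least one valid schedule has Sierra before Delta.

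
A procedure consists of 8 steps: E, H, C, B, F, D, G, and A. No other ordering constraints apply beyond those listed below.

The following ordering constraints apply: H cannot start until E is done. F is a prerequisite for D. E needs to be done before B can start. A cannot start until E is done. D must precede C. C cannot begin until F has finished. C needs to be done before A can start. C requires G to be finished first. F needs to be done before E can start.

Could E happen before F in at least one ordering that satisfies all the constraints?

The constraints give a chain F → E, which forces F before E.
Hence E can never be scheduled before F.

No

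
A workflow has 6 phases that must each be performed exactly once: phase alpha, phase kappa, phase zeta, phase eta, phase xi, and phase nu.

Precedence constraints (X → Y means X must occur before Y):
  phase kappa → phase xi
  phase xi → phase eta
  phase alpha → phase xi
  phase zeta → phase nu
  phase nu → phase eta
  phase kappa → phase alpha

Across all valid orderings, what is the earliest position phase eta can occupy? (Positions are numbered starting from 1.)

6

Every phase that must precede phase eta has to come before it. Tracing all chains that end at phase eta, those phases are: phase alpha, phase kappa, phase zeta, phase xi, phase nu — 5 in total.
With 5 mandatory predecessors, the earliest phase eta can sit is position 5+1 = 6, and placing just those 5 first achieves it.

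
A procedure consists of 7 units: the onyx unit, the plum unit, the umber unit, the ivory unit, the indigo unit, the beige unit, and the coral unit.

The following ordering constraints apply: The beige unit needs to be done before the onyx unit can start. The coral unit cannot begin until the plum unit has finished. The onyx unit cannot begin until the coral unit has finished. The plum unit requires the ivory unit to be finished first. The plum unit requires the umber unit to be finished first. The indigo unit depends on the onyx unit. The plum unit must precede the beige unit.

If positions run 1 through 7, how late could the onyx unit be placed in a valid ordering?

6

The only unit forced after the onyx unit (directly or by a chain) is the indigo unit.
With 1 mandatory successor out of 7 units total, the latest slot for the onyx unit is 7−1 = 6, and it's reachable by doing all non-successors before the onyx unit.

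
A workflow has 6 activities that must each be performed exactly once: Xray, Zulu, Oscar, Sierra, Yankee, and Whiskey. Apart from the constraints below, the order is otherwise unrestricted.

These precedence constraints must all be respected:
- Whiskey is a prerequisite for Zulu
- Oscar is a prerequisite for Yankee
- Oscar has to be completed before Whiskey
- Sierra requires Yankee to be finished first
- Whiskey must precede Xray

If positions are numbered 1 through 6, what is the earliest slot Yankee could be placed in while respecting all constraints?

2

Working backwards through the constraints from Yankee, its only required predecessor is Oscar.
So at minimum 1 activity comes before Yankee, putting Yankee no earlier than position 2. That position is achievable by scheduling exactly that predecessor first.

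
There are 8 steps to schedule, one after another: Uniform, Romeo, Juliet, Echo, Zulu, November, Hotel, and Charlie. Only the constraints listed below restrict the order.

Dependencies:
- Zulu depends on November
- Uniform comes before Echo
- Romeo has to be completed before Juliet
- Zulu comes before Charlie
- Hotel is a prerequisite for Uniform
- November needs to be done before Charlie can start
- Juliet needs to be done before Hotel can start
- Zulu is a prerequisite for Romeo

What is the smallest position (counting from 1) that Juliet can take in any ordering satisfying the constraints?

Every step that must precede Juliet has to come before it. Tracing all chains that end at Juliet, those steps are: Romeo, Zulu, November — 3 in total.
With 3 mandatory predecessors, the earliest Juliet can sit is position 3+1 = 4, and placing just those 3 first achieves it.

4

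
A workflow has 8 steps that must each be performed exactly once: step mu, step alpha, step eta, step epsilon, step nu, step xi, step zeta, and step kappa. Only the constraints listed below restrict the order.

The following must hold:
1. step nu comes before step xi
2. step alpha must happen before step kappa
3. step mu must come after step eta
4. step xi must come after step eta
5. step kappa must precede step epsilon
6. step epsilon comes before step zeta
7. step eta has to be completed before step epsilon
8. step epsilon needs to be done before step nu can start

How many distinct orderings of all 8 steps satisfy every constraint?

The steps with no prerequisites are step alpha, step eta; any of them can be placed first.
Enumerating by repeatedly choosing an available step (one whose prerequisites are all placed) gives 54 distinct complete orderings.

54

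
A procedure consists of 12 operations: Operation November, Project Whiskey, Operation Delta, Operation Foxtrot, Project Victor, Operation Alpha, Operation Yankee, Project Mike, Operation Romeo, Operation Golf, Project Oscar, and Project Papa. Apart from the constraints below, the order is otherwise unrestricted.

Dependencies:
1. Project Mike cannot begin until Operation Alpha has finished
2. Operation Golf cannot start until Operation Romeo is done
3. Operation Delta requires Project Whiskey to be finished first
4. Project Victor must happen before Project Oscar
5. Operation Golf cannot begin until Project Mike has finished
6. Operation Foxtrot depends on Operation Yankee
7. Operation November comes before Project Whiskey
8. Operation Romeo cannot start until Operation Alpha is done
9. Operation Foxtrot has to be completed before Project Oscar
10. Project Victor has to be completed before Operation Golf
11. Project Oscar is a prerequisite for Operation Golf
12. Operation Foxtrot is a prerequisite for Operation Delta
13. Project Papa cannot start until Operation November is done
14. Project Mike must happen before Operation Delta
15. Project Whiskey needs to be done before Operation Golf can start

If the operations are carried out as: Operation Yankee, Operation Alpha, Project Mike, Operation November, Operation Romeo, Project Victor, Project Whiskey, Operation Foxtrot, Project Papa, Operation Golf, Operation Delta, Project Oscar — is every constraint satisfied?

In the proposed order, Operation Golf appears before Project Oscar.
But one of the constraints requires Project Oscar before Operation Golf, so this ordering violates it.

No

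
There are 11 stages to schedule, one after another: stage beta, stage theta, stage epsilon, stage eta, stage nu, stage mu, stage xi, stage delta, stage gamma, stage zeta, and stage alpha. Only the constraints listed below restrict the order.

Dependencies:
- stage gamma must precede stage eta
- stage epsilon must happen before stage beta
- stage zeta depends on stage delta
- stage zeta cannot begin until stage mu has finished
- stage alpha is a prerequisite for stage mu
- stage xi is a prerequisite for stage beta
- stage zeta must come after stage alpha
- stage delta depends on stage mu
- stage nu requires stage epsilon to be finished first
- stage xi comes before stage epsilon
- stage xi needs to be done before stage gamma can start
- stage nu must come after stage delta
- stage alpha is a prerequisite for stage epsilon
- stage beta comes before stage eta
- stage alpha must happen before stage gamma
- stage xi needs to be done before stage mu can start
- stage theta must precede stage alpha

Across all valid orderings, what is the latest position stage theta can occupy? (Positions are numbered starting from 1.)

2

The stages that are forced after stage theta, directly or by a chain of constraints, are stage beta, stage epsilon, stage eta, stage nu, stage mu, stage delta, stage gamma, stage zeta, stage alpha. That's 9 stages.
With 9 mandatory successors out of 11 stages total, the latest slot for stage theta is 11−9 = 2, and it's reachable by doing all non-successors before stage theta.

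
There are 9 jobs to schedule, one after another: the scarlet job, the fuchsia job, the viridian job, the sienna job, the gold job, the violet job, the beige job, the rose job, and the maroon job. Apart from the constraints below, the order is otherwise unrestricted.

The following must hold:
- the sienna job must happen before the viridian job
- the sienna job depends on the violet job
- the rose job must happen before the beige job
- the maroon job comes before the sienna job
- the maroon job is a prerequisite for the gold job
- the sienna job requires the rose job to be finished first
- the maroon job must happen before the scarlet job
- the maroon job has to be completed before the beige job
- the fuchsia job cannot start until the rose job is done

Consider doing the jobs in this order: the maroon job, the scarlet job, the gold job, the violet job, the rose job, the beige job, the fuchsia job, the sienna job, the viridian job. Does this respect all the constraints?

Yes

Checking each listed constraint against this order: for instance, the maroon job is in position 1 and the sienna job in position 8, so that constraint holds — and the remaining constraints check out the same way.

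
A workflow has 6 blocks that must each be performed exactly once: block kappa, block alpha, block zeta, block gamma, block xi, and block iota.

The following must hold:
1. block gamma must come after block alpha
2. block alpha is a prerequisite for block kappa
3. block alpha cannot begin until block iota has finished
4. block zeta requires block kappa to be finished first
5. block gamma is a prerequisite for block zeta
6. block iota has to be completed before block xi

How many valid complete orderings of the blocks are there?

10

Only block iota has no prerequisites, so it must go first.
Systematically extending each partial ordering one block at a time and counting, there are 10 complete orderings.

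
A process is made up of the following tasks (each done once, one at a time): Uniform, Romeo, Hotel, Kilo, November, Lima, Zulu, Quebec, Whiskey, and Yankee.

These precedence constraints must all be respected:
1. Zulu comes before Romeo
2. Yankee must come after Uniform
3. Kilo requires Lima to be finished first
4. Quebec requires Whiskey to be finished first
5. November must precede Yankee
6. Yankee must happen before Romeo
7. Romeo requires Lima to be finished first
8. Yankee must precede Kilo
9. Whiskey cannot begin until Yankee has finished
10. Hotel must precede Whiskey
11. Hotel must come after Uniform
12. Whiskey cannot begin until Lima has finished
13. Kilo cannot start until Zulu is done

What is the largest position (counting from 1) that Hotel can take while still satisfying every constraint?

8

Every task that must follow Hotel has to come after it. Tracing all chains starting from Hotel, those tasks are: Quebec, Whiskey — 2 in total.
So at least 2 tasks follow Hotel, putting Hotel no later than position 8. That position is achievable by scheduling everything else first.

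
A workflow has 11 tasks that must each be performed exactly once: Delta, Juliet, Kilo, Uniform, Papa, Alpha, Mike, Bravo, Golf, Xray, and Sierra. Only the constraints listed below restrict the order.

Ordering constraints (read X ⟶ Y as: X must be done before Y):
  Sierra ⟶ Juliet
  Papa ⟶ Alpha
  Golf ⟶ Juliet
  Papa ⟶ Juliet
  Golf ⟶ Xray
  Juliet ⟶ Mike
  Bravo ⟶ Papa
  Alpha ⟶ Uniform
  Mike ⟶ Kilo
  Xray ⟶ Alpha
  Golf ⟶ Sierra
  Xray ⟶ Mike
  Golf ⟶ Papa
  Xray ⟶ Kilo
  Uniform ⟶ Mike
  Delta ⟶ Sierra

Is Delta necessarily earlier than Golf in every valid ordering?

No chain of constraints connects Delta to Golf in either direction.
A valid ordering placing Golf before Delta exists, so the answer is no.

No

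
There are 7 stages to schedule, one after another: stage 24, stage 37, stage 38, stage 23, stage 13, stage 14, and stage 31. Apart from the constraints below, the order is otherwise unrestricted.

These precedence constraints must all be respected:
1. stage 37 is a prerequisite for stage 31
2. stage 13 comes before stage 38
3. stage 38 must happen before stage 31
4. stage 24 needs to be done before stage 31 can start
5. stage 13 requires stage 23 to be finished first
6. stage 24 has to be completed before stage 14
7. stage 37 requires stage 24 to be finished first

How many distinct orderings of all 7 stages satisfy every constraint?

2 stages have no prerequisites (stage 24, stage 23), so any of them could come first.
Systematically extending each partial ordering one stage at a time and counting, there are 50 complete orderings.

50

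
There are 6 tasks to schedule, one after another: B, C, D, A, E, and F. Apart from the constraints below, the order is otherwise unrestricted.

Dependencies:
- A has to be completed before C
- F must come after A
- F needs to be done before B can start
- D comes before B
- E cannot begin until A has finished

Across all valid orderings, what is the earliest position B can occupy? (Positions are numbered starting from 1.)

4

Every task that must precede B has to come before it. Tracing all chains that end at B, those tasks are: D, A, F — 3 in total.
So at minimum 3 tasks come before B, putting B no earlier than position 4. That position is achievable by scheduling exactly those predecessors first.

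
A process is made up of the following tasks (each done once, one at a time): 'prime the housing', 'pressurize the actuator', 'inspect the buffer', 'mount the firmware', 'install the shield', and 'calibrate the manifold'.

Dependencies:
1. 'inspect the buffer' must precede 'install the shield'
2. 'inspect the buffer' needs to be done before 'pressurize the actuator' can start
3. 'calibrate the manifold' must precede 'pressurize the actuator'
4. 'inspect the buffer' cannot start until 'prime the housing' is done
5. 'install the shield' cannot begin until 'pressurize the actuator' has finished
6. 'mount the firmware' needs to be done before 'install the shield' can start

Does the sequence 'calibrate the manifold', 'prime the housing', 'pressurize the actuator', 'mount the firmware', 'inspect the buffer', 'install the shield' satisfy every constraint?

No

In the proposed order, 'pressurize the actuator' appears before 'inspect the buffer'.
But one of the constraints requires 'inspect the buffer' before 'pressurize the actuator', so this ordering violates it.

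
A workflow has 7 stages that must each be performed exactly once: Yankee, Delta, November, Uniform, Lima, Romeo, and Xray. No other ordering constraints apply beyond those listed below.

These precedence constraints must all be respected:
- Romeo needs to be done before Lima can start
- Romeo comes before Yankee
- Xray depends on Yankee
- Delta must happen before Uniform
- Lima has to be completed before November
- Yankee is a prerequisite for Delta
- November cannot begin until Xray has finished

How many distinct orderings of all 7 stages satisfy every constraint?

26

Romeo is the only stage with nothing required before it, so every ordering starts there.
Counting all ways to extend the partial order to a total order gives 26.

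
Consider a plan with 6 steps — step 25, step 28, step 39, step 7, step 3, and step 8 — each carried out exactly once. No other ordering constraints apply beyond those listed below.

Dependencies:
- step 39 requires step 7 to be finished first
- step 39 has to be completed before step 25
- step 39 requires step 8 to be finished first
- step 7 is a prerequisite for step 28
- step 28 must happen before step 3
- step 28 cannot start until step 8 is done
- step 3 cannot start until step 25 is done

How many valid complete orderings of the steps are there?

2 steps have no prerequisites (step 7, step 8), so any of them could come first.
Counting all ways to extend the partial order to a total order gives 6.

6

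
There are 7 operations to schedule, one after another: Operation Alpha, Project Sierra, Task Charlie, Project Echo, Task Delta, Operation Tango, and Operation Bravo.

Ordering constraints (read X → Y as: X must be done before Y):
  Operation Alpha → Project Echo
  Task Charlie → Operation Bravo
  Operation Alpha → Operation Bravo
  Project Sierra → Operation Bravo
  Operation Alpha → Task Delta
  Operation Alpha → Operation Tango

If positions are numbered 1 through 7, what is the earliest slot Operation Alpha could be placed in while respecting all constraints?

Operation Alpha has no prerequisites at all, so it can go in position 1.

1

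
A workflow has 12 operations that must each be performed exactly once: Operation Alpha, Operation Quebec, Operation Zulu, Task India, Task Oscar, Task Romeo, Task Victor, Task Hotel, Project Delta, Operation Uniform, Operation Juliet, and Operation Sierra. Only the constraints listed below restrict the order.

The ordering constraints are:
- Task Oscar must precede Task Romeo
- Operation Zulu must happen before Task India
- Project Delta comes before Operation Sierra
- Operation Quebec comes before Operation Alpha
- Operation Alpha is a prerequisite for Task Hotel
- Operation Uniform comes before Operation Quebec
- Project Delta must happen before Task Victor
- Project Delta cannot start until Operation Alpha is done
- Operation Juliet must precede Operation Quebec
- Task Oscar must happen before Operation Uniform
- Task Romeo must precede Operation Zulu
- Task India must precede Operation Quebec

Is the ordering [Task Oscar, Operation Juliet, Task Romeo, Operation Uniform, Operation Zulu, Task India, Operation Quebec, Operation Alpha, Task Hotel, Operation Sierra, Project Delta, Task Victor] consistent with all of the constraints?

No

The sequence places Operation Sierra ahead of Project Delta.
That contradicts the constraint that Project Delta must precede Operation Sierra.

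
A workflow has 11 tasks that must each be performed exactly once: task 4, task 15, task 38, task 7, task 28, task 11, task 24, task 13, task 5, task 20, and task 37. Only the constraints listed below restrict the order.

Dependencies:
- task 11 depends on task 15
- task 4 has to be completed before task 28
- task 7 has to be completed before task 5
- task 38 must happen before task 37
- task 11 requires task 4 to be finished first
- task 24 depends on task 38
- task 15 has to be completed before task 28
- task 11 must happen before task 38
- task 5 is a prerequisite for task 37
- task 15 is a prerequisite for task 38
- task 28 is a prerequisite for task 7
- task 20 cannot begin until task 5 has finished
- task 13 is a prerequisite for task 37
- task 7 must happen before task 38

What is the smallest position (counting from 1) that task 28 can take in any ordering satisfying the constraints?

Every task that must precede task 28 has to come before it. Tracing all chains that end at task 28, those tasks are: task 4, task 15 — 2 in total.
With 2 mandatory predecessors, the earliest task 28 can sit is position 2+1 = 3, and placing just those 2 first achieves it.

3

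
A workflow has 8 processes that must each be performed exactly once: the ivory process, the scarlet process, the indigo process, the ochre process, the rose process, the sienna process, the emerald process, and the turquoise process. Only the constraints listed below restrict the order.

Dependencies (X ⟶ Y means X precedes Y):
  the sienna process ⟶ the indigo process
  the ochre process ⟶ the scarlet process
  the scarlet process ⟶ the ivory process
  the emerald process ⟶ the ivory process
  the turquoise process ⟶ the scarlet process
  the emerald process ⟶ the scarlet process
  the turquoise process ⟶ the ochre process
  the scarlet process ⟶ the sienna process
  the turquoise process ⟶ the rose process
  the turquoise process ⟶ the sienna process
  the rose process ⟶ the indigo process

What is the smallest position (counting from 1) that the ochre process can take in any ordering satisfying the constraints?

2

The only process forced before the ochre process (directly or transitively) is the turquoise process.
With 1 mandatory predecessor, the earliest the ochre process can sit is position 1+1 = 2, and placing just that one first achieves it.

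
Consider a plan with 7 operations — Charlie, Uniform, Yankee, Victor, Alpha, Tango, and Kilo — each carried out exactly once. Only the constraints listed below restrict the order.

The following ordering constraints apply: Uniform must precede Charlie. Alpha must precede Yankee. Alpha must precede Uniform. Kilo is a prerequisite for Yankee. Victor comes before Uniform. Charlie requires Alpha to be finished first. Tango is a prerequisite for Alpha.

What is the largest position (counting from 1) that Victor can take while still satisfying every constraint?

The operations that are forced after Victor, directly or by a chain of constraints, are Charlie, Uniform. That's 2 operations.
So at least 2 operations follow Victor, putting Victor no later than position 5. That position is achievable by scheduling everything else first.

5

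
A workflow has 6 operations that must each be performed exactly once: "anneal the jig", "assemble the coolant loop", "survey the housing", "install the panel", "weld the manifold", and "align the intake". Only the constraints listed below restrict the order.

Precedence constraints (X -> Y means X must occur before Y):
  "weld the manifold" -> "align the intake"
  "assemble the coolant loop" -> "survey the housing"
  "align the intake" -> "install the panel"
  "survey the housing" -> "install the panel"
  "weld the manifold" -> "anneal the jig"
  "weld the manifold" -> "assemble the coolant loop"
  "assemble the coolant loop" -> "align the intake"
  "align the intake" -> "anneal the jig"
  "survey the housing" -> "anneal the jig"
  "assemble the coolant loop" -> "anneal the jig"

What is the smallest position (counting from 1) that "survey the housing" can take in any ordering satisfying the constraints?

3

Working backwards through the constraints from "survey the housing", its full set of required predecessors is "assemble the coolant loop", "weld the manifold" — 2 of them.
With 2 mandatory predecessors, the earliest "survey the housing" can sit is position 2+1 = 3, and placing just those 2 first achieves it.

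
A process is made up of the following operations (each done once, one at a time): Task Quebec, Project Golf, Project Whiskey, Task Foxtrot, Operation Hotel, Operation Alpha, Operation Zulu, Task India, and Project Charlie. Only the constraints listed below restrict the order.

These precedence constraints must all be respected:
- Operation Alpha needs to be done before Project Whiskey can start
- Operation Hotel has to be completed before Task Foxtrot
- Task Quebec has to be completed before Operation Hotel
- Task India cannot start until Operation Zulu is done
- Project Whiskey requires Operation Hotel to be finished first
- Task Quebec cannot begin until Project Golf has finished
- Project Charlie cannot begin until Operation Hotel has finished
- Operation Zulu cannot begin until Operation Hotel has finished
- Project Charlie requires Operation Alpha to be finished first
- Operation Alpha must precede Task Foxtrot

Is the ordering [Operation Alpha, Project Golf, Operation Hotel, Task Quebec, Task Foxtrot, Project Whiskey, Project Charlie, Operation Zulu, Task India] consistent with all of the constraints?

In the proposed order, Operation Hotel appears before Task Quebec.
That contradicts the constraint that Task Quebec must precede Operation Hotel.

No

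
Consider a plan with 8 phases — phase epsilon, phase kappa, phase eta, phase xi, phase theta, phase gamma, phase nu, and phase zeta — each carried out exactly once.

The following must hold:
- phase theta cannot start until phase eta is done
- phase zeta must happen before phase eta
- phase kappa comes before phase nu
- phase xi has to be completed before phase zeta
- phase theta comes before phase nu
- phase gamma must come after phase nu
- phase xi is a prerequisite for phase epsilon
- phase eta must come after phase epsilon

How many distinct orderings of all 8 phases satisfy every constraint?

12

2 phases have no prerequisites (phase kappa, phase xi), so any of them could come first.
Counting all ways to extend the partial order to a total order gives 12.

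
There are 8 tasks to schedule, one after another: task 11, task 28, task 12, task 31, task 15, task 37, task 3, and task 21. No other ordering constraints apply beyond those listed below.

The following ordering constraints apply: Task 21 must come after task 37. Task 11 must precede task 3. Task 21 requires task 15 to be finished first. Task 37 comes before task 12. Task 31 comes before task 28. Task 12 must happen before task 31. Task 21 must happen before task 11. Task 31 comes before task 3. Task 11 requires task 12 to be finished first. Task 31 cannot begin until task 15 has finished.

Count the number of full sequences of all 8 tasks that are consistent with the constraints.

2 tasks have no prerequisites (task 15, task 37), so any of them could come first.
Systematically extending each partial ordering one task at a time and counting, there are 37 complete orderings.

37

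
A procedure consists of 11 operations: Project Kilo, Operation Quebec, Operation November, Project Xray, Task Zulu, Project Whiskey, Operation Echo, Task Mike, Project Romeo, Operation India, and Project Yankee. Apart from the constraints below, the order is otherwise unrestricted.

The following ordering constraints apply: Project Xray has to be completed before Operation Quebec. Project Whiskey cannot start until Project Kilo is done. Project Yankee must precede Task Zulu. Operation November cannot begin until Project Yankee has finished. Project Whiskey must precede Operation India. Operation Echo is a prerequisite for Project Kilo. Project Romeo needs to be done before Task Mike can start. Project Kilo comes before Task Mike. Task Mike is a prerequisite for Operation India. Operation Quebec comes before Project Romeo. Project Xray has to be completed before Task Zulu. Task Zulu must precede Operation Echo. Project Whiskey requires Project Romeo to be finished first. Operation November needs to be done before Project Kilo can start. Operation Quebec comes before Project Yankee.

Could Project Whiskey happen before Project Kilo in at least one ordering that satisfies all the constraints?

No

The constraints give a chain Project Kilo → Project Whiskey, which forces Project Kilo before Project Whiskey.
So no valid ordering can have Project Whiskey before Project Kilo.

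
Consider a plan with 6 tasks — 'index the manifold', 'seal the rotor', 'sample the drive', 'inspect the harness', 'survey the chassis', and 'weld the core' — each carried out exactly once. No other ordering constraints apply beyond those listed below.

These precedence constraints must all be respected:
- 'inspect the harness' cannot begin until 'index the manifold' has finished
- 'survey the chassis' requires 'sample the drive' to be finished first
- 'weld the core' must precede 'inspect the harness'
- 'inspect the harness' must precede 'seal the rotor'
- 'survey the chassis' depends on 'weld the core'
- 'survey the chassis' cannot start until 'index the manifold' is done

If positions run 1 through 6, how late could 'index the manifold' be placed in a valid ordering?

Following every chain forward from 'index the manifold', the tasks that must come later are 'seal the rotor', 'inspect the harness', 'survey the chassis' — 3 of them.
So at least 3 tasks follow 'index the manifold', putting 'index the manifold' no later than position 3. That position is achievable by scheduling everything else first.

3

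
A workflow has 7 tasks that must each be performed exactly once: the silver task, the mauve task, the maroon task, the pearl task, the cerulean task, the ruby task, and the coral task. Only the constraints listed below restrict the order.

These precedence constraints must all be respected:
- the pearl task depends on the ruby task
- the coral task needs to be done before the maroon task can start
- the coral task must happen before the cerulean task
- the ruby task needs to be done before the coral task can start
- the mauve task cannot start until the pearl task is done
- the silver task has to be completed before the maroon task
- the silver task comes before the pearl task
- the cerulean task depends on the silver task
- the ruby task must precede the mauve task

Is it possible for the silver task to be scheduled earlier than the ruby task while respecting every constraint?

Yes

The constraints leave the silver task and the ruby task unordered relative to each other; nothing requires the ruby task earlier.
So a valid ordering placing the silver task earlier than the ruby task exists.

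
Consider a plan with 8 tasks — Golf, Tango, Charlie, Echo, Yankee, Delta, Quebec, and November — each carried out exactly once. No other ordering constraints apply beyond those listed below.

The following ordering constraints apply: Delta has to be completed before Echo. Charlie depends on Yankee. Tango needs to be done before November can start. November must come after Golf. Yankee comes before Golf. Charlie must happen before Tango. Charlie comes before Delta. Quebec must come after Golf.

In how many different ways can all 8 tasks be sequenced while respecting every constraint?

Only Yankee has no prerequisites, so it must go first.
Counting all ways to extend the partial order to a total order gives 111.

111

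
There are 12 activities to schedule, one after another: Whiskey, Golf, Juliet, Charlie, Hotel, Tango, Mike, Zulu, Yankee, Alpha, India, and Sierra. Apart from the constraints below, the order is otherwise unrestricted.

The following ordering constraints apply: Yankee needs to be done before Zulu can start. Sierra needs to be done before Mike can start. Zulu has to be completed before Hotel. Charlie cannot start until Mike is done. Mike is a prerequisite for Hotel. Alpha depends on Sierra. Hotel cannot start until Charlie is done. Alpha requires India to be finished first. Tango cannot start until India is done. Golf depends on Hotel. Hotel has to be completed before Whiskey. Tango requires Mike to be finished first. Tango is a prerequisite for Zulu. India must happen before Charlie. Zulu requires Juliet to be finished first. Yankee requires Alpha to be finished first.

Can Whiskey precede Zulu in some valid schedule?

There is a dependency chain Zulu → Hotel → Whiskey, so Whiskey always comes after Zulu.
Hence Whiskey can never be scheduled before Zulu.

No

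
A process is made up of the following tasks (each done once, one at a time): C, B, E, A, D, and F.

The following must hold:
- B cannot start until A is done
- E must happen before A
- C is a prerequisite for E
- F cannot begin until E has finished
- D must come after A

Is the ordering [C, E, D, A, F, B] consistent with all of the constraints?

Here A comes after D.
Since A is required before D, the ordering is invalid.

No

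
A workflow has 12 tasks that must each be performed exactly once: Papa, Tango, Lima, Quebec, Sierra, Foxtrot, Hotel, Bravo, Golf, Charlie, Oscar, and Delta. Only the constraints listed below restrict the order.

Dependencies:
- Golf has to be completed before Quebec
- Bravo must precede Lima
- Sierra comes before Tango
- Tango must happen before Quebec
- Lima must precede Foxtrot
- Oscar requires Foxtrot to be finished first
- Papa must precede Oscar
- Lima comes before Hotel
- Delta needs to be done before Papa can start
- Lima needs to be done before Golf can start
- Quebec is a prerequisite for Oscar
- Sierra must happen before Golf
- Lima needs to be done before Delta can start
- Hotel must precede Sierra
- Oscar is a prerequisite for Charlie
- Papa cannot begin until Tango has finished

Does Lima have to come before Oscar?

Chaining the stated constraints: Lima → Foxtrot → Oscar.
So Lima must precede Oscar in any valid ordering.

Yes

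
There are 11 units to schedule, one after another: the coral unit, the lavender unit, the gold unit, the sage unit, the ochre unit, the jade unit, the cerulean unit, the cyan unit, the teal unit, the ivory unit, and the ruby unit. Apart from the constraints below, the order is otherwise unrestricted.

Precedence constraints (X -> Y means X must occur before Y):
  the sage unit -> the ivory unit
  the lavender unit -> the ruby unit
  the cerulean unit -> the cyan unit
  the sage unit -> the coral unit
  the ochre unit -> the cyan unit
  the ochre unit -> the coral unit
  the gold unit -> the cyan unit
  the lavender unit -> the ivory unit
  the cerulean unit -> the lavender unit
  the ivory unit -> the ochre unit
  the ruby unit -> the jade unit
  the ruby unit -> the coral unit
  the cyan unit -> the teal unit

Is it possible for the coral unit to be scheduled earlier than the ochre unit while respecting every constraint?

The constraints give a chain the ochre unit → the coral unit, which forces the ochre unit before the coral unit.
So no valid ordering can have the coral unit before the ochre unit.

No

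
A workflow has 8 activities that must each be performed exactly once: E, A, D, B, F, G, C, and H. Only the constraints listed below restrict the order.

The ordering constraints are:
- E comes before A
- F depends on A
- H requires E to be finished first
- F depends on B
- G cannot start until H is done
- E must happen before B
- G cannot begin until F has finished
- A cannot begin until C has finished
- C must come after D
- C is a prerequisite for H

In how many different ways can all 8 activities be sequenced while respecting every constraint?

33

2 activities have no prerequisites (E, D), so any of them could come first.
Counting all ways to extend the partial order to a total order gives 33.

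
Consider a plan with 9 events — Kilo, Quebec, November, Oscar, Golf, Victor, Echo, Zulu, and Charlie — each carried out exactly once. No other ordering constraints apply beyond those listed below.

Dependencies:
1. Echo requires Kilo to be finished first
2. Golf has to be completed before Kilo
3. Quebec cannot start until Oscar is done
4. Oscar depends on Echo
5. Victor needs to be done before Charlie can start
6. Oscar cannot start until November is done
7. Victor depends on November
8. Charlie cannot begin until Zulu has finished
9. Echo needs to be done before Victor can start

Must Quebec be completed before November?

There is a chain November → Oscar → Quebec, which puts November before Quebec.
So Quebec never precedes November.

No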